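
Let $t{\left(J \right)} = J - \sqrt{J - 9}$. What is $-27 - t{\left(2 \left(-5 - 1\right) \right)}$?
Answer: $-15 + i \sqrt{21} \approx -15.0 + 4.5826 i$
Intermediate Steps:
$t{\left(J \right)} = J - \sqrt{-9 + J}$
$-27 - t{\left(2 \left(-5 - 1\right) \right)} = -27 - \left(2 \left(-5 - 1\right) - \sqrt{-9 + 2 \left(-5 - 1\right)}\right) = -27 - \left(2 \left(-6\right) - \sqrt{-9 + 2 \left(-6\right)}\right) = -27 - \left(-12 - \sqrt{-9 - 12}\right) = -27 - \left(-12 - \sqrt{-21}\right) = -27 - \left(-12 - i \sqrt{21}\right) = -27 + \left(12 + i \sqrt{21}\right) = -15 + i \sqrt{21}$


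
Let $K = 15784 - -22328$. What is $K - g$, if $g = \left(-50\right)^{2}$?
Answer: $35612$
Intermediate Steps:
$g = 2500$
$K = 38112$ ($K = 15784 + 22328 = 38112$)
$K - g = 38112 - 2500 = 35612$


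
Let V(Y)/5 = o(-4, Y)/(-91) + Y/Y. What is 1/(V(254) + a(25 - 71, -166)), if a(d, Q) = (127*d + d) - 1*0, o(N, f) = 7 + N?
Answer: -91/535368 ≈ -0.00016998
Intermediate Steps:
V(Y) = 440/91 (V(Y) = 5*((7 - 4)/(-91) + Y/Y) = 5*(3*(-1/91) + 1) = 5*(-3/91 + 1) = 5*(88/91) = 440/91)
a(d, Q) = 128*d (a(d, Q) = 128*d + 0 = 128*d)
1/(V(254) + a(25 - 71, -166)) = 1/(440/91 + 128*(25 - 71)) = 1/(440/91 + 128*(-46)) = 1/(440/91 - 5888) = 1/(-535368/91) = -91/535368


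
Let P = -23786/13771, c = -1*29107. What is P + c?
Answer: -400856283/13771 ≈ -29109.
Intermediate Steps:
c = -29107
P = -23786/13771 (P = -23786*1/13771 = -23786/13771 ≈ -1.7273)
P + c = -23786/13771 - 29107 = -400856283/13771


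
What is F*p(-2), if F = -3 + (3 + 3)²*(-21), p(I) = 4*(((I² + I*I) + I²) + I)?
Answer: -30360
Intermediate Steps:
p(I) = 4*I + 12*I² (p(I) = 4*(((I² + I²) + I²) + I) = 4*((2*I² + I²) + I) = 4*(3*I² + I) = 4*(I + 3*I²) = 4*I + 12*I²)
F = -759 (F = -3 + 6²*(-21) = -3 + 36*(-21) = -3 - 756 = -759)
F*p(-2) = -3036*(-2)*(1 + 3*(-2)) = -3036*(-2)*(1 - 6) = -3036*(-2)*(-5) = -759*40 = -30360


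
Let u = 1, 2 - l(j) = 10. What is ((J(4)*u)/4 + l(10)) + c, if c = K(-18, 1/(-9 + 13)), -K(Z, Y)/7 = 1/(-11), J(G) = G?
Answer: -70/11 ≈ -6.3636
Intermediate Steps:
l(j) = -8 (l(j) = 2 - 1*10 = 2 - 10 = -8)
K(Z, Y) = 7/11 (K(Z, Y) = -7/(-11) = -7*(-1/11) = 7/11)
c = 7/11 ≈ 0.63636
((J(4)*u)/4 + l(10)) + c = ((4*1)/4 - 8) + 7/11 = (4*(1/4) - 8) + 7/11 = (1 - 8) + 7/11 = -7 + 7/11 = -70/11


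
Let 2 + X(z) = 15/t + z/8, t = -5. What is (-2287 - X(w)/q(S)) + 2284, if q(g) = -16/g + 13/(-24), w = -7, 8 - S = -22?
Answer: -364/43 ≈ -8.4651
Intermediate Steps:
S = 30 (S = 8 - 1*(-22) = 8 + 22 = 30)
q(g) = -13/24 - 16/g (q(g) = -16/g + 13*(-1/24) = -16/g - 13/24 = -13/24 - 16/g)
X(z) = -5 + z/8 (X(z) = -2 + (15/(-5) + z/8) = -2 + (15*(-1/5) + z*(1/8)) = -2 + (-3 + z/8) = -5 + z/8)
(-2287 - X(w)/q(S)) + 2284 = (-2287 - (-5 + (1/8)*(-7))/(-13/24 - 16/30)) + 2284 = (-2287 - (-5 - 7/8)/(-13/24 - 16*1/30)) + 2284 = (-2287 - (-47)/(8*(-13/24 - 8/15))) + 2284 = (-2287 - (-47)/(8*(-43/40))) + 2284 = (-2287 - (-47)*(-40)/(8*43)) + 2284 = (-2287 - 1*235/43) + 2284 = (-2287 - 235/43) + 2284 = -98576/43 + 2284 = -364/43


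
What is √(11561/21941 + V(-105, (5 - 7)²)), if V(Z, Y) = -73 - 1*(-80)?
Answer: 2*√905878067/21941 ≈ 2.7435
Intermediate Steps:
V(Z, Y) = 7 (V(Z, Y) = -73 + 80 = 7)
√(11561/21941 + V(-105, (5 - 7)²)) = √(11561/21941 + 7) = √(165148/21941) = 2*√905878067/21941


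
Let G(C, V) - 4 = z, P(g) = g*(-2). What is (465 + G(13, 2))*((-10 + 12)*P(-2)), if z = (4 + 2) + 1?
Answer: 3808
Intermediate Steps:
P(g) = -2*g
z = 7 (z = 6 + 1 = 7)
G(C, V) = 11 (G(C, V) = 4 + 7 = 11)
(465 + G(13, 2))*((-10 + 12)*P(-2)) = (465 + 11)*((-10 + 12)*(-2*(-2))) = 476*(2*4) = 476*8 = 3808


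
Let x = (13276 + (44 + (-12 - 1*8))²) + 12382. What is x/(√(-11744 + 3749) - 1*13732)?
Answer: -360245288/188575819 - 26234*I*√7995/188575819 ≈ -1.9103 - 0.012439*I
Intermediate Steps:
x = 26234 (x = (13276 + (44 + (-12 - 8))²) + 12382 = (13276 + (44 - 20)²) + 12382 = (13276 + 24²) + 12382 = (13276 + 576) + 12382 = 13852 + 12382 = 26234)
x/(√(-11744 + 3749) - 1*13732) = 26234/(√(-11744 + 3749) - 1*13732) = 26234/(√(-7995) - 13732) = 26234/(I*√7995 - 13732) = 26234/(-13732 + I*√7995)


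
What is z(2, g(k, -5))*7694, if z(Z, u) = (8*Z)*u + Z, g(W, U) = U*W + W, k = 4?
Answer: -1954276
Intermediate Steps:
g(W, U) = W + U*W
z(Z, u) = Z + 8*Z*u (z(Z, u) = 8*Z*u + Z = Z + 8*Z*u)
z(2, g(k, -5))*7694 = (2*(1 + 8*(4*(1 - 5))))*7694 = (2*(1 + 8*(4*(-4))))*7694 = (2*(1 + 8*(-16)))*7694 = (2*(1 - 128))*7694 = (2*(-127))*7694 = -254*7694 = -1954276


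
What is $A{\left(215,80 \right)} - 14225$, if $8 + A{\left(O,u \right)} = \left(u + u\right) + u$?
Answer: $-13993$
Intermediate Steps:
$A{\left(O,u \right)} = -8 + 3 u$ ($A{\left(O,u \right)} = -8 + \left(\left(u + u\right) + u\right) = -8 + \left(2 u + u\right) = -8 + 3 u$)
$A{\left(215,80 \right)} - 14225 = \left(-8 + 3 \cdot 80\right) - 14225 = \left(-8 + 240\right) - 14225 = 232 - 14225 = -13993$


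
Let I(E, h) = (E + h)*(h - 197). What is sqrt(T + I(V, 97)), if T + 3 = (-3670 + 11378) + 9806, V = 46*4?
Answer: I*sqrt(10589) ≈ 102.9*I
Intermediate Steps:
V = 184
I(E, h) = (-197 + h)*(E + h) (I(E, h) = (E + h)*(-197 + h) = (-197 + h)*(E + h))
T = 17511 (T = -3 + ((-3670 + 11378) + 9806) = -3 + (7708 + 9806) = -3 + 17514 = 17511)
sqrt(T + I(V, 97)) = sqrt(17511 + (97**2 - 197*184 - 197*97 + 184*97)) = sqrt(17511 + (9409 - 36248 - 19109 + 17848)) = sqrt(17511 - 28100) = sqrt(-10589) = I*sqrt(10589)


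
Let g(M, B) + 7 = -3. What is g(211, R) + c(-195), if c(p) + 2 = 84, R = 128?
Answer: 72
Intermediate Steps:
c(p) = 82 (c(p) = -2 + 84 = 82)
g(M, B) = -10 (g(M, B) = -7 - 3 = -10)
g(211, R) + c(-195) = -10 + 82 = 72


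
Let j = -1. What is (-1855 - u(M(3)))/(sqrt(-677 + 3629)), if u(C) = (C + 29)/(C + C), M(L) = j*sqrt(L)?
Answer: -1237*sqrt(82)/328 + 29*sqrt(246)/2952 ≈ -33.997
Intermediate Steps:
M(L) = -sqrt(L)
u(C) = (29 + C)/(2*C) (u(C) = (29 + C)/((2*C)) = (29 + C)*(1/(2*C)) = (29 + C)/(2*C))
(-1855 - u(M(3)))/(sqrt(-677 + 3629)) = (-1855 - (29 - sqrt(3))/(2*((-sqrt(3)))))/(sqrt(-677 + 3629)) = (-1855 - (-sqrt(3)/3)*(29 - sqrt(3))/2)/(sqrt(2952)) = (-1855 - (-1)*sqrt(3)*(29 - sqrt(3))/6)/((6*sqrt(82))) = (-1855 + sqrt(3)*(29 - sqrt(3))/6)*(sqrt(82)/492) = sqrt(82)*(-1855 + sqrt(3)*(29 - sqrt(3))/6)/492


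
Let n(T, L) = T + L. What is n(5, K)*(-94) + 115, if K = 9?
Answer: -1201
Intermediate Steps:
n(T, L) = L + T
n(5, K)*(-94) + 115 = (9 + 5)*(-94) + 115 = 14*(-94) + 115 = -1316 + 115 = -1201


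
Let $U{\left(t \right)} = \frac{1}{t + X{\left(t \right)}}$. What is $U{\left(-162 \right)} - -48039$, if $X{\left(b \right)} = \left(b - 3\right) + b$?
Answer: $\frac{23491070}{489} \approx 48039.0$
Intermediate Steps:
$X{\left(b \right)} = -3 + 2 b$ ($X{\left(b \right)} = \left(-3 + b\right) + b = -3 + 2 b$)
$U{\left(t \right)} = \frac{1}{-3 + 3 t}$ ($U{\left(t \right)} = \frac{1}{t + \left(-3 + 2 t\right)} = \frac{1}{-3 + 3 t}$)
$U{\left(-162 \right)} - -48039 = \frac{1}{3 \left(-1 - 162\right)} - -48039 = \frac{1}{3 \left(-163\right)} + 48039 = \frac{1}{3} \left(- \frac{1}{163}\right) + 48039 = - \frac{1}{489} + 48039 = \frac{23491070}{489}$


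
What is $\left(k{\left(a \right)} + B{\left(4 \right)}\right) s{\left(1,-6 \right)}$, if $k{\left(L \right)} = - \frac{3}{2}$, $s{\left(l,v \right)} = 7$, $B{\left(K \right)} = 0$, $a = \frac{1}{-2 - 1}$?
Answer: $- \frac{21}{2} \approx -10.5$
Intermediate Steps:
$a = - \frac{1}{3}$ ($a = \frac{1}{-3} = - \frac{1}{3} \approx -0.33333$)
$k{\left(L \right)} = - \frac{3}{2}$ ($k{\left(L \right)} = \left(-3\right) \frac{1}{2} = - \frac{3}{2}$)
$\left(k{\left(a \right)} + B{\left(4 \right)}\right) s{\left(1,-6 \right)} = \left(- \frac{3}{2} + 0\right) 7 = \left(- \frac{3}{2}\right) 7 = - \frac{21}{2}$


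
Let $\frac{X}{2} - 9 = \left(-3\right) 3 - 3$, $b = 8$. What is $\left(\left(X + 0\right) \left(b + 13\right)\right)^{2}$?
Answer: $15876$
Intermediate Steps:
$X = -6$ ($X = 18 + 2 \left(\left(-3\right) 3 - 3\right) = 18 + 2 \left(-9 - 3\right) = 18 + 2 \left(-12\right) = 18 - 24 = -6$)
$\left(\left(X + 0\right) \left(b + 13\right)\right)^{2} = \left(\left(-6 + 0\right) \left(8 + 13\right)\right)^{2} = \left(\left(-6\right) 21\right)^{2} = \left(-126\right)^{2} = 15876$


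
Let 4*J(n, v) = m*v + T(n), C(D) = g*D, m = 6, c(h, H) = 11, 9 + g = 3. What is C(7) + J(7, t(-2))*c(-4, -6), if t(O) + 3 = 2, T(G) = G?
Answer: -157/4 ≈ -39.250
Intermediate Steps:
g = -6 (g = -9 + 3 = -6)
t(O) = -1 (t(O) = -3 + 2 = -1)
C(D) = -6*D
J(n, v) = n/4 + 3*v/2 (J(n, v) = (6*v + n)/4 = (n + 6*v)/4 = n/4 + 3*v/2)
C(7) + J(7, t(-2))*c(-4, -6) = -6*7 + ((1/4)*7 + (3/2)*(-1))*11 = -42 + (7/4 - 3/2)*11 = -42 + (1/4)*11 = -42 + 11/4 = -157/4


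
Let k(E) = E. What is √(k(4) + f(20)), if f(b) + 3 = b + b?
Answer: √41 ≈ 6.4031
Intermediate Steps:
f(b) = -3 + 2*b (f(b) = -3 + (b + b) = -3 + 2*b)
√(k(4) + f(20)) = √(4 + (-3 + 2*20)) = √(4 + (-3 + 40)) = √(4 + 37) = √41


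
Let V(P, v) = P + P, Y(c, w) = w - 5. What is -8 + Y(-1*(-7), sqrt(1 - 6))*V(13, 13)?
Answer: -138 + 26*I*sqrt(5) ≈ -138.0 + 58.138*I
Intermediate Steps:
Y(c, w) = -5 + w
V(P, v) = 2*P
-8 + Y(-1*(-7), sqrt(1 - 6))*V(13, 13) = -8 + (-5 + sqrt(1 - 6))*(2*13) = -8 + (-5 + sqrt(-5))*26 = -8 + (-5 + I*sqrt(5))*26 = -8 + (-130 + 26*I*sqrt(5)) = -138 + 26*I*sqrt(5)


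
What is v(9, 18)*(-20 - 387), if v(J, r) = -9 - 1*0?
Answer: 3663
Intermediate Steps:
v(J, r) = -9 (v(J, r) = -9 + 0 = -9)
v(9, 18)*(-20 - 387) = -9*(-20 - 387) = -9*(-407) = 3663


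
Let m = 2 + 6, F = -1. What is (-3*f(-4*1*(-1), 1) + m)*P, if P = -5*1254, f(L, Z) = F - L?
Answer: -144210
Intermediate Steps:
f(L, Z) = -1 - L
m = 8
P = -6270
(-3*f(-4*1*(-1), 1) + m)*P = (-3*(-1 - (-4*1)*(-1)) + 8)*(-6270) = (-3*(-1 - (-4)*(-1)) + 8)*(-6270) = (-3*(-1 - 1*4) + 8)*(-6270) = (-3*(-1 - 4) + 8)*(-6270) = (-3*(-5) + 8)*(-6270) = (15 + 8)*(-6270) = 23*(-6270) = -144210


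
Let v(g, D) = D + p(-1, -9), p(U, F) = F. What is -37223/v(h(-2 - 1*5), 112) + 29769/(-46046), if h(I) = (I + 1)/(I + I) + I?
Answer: -1717036465/4742738 ≈ -362.03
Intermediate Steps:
h(I) = I + (1 + I)/(2*I) (h(I) = (1 + I)/((2*I)) + I = (1 + I)*(1/(2*I)) + I = (1 + I)/(2*I) + I = I + (1 + I)/(2*I))
v(g, D) = -9 + D (v(g, D) = D - 9 = -9 + D)
-37223/v(h(-2 - 1*5), 112) + 29769/(-46046) = -37223/(-9 + 112) + 29769/(-46046) = -37223/103 + 29769*(-1/46046) = -37223*1/103 - 29769/46046 = -37223/103 - 29769/46046 = -1717036465/4742738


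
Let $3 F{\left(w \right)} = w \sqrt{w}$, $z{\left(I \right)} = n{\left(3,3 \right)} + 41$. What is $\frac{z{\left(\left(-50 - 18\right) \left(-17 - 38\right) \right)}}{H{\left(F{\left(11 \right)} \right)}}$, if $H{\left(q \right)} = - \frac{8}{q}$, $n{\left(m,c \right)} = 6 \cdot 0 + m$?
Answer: $- \frac{121 \sqrt{11}}{6} \approx -66.885$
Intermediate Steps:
$n{\left(m,c \right)} = m$ ($n{\left(m,c \right)} = 0 + m = m$)
$z{\left(I \right)} = 44$ ($z{\left(I \right)} = 3 + 41 = 44$)
$F{\left(w \right)} = \frac{w^{\frac{3}{2}}}{3}$ ($F{\left(w \right)} = \frac{w \sqrt{w}}{3} = \frac{w^{\frac{3}{2}}}{3}$)
$\frac{z{\left(\left(-50 - 18\right) \left(-17 - 38\right) \right)}}{H{\left(F{\left(11 \right)} \right)}} = \frac{44}{\left(-8\right) \frac{1}{\frac{1}{3} \cdot 11^{\frac{3}{2}}}} = \frac{44}{\left(-8\right) \frac{1}{\frac{1}{3} \cdot 11 \sqrt{11}}} = \frac{44}{\left(-8\right) \frac{1}{\frac{11}{3} \sqrt{11}}} = \frac{44}{\left(-8\right) \frac{3 \sqrt{11}}{121}} = \frac{44}{\left(- \frac{24}{121}\right) \sqrt{11}} = 44 \left(- \frac{11 \sqrt{11}}{24}\right) = - \frac{121 \sqrt{11}}{6}$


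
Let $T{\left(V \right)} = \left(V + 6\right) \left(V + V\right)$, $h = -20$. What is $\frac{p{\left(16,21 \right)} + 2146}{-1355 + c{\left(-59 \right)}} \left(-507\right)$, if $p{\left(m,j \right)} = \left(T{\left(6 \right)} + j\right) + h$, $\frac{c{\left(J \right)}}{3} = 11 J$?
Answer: $\frac{89349}{254} \approx 351.77$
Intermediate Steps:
$T{\left(V \right)} = 2 V \left(6 + V\right)$ ($T{\left(V \right)} = \left(6 + V\right) 2 V = 2 V \left(6 + V\right)$)
$c{\left(J \right)} = 33 J$ ($c{\left(J \right)} = 3 \cdot 11 J = 33 J$)
$p{\left(m,j \right)} = 124 + j$ ($p{\left(m,j \right)} = \left(2 \cdot 6 \left(6 + 6\right) + j\right) - 20 = \left(2 \cdot 6 \cdot 12 + j\right) - 20 = \left(144 + j\right) - 20 = 124 + j$)
$\frac{p{\left(16,21 \right)} + 2146}{-1355 + c{\left(-59 \right)}} \left(-507\right) = \frac{\left(124 + 21\right) + 2146}{-1355 + 33 \left(-59\right)} \left(-507\right) = \frac{145 + 2146}{-1355 - 1947} \left(-507\right) = \frac{2291}{-3302} \left(-507\right) = 2291 \left(- \frac{1}{3302}\right) \left(-507\right) = \left(- \frac{2291}{3302}\right) \left(-507\right) = \frac{89349}{254}$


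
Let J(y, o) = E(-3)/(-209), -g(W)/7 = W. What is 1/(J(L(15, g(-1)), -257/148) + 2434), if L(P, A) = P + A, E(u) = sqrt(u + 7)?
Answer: 209/508704 ≈ 0.00041085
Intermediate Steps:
g(W) = -7*W
E(u) = sqrt(7 + u)
L(P, A) = A + P
J(y, o) = -2/209 (J(y, o) = sqrt(7 - 3)/(-209) = sqrt(4)*(-1/209) = 2*(-1/209) = -2/209)
1/(J(L(15, g(-1)), -257/148) + 2434) = 1/(-2/209 + 2434) = 1/(508704/209) = 209/508704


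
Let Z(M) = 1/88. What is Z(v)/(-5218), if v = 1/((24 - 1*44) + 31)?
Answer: -1/459184 ≈ -2.1778e-6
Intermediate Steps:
v = 1/11 (v = 1/((24 - 44) + 31) = 1/(-20 + 31) = 1/11 ≈ 0.090909)
Z(M) = 1/88
Z(v)/(-5218) = (1/88)/(-5218) = (1/88)*(-1/5218) = -1/459184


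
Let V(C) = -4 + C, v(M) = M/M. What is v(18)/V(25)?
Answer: 1/21 ≈ 0.047619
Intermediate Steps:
v(M) = 1
v(18)/V(25) = 1/(-4 + 25) = 1/21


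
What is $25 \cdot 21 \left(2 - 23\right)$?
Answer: $-11025$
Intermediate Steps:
$25 \cdot 21 \left(2 - 23\right) = 525 \left(-21\right) = -11025$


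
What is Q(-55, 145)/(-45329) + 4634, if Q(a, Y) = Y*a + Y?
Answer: 210062416/45329 ≈ 4634.2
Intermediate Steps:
Q(a, Y) = Y + Y*a
Q(-55, 145)/(-45329) + 4634 = (145*(1 - 55))/(-45329) + 4634 = (145*(-54))*(-1/45329) + 4634 = -7830*(-1/45329) + 4634 = 7830/45329 + 4634 = 210062416/45329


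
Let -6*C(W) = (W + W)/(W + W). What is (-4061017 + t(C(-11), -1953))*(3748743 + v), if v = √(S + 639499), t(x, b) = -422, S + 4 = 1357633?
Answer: -15225291021177 - 8122878*√499282 ≈ -1.5231e+13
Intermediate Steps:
S = 1357629 (S = -4 + 1357633 = 1357629)
C(W) = -⅙ (C(W) = -(W + W)/(6*(W + W)) = -2*W/(6*(2*W)) = -2*W*1/(2*W)/6 = -⅙*1 = -⅙)
v = 2*√499282 (v = √(1357629 + 639499) = √1997128 = 2*√499282 ≈ 1413.2)
(-4061017 + t(C(-11), -1953))*(3748743 + v) = (-4061017 - 422)*(3748743 + 2*√499282) = -4061439*(3748743 + 2*√499282) = -15225291021177 - 8122878*√499282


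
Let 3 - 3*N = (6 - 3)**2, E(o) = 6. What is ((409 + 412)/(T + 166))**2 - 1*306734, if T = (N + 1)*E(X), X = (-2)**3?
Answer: -7851716359/25600 ≈ -3.0671e+5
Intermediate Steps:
X = -8
N = -2 (N = 1 - (6 - 3)**2/3 = 1 - 1/3*3**2 = 1 - 1/3*9 = 1 - 3 = -2)
T = -6 (T = (-2 + 1)*6 = -1*6 = -6)
((409 + 412)/(T + 166))**2 - 1*306734 = ((409 + 412)/(-6 + 166))**2 - 1*306734 = (821/160)**2 - 306734 = 674041/25600 - 306734 = -7851716359/25600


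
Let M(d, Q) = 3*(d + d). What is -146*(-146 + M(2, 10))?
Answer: 19564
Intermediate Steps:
M(d, Q) = 6*d (M(d, Q) = 3*(2*d) = 6*d)
-146*(-146 + M(2, 10)) = -146*(-146 + 6*2) = -146*(-146 + 12) = -146*(-134) = 19564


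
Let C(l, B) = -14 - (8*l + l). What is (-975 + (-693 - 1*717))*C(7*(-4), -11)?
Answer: -567630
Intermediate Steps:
C(l, B) = -14 - 9*l
(-975 + (-693 - 1*717))*C(7*(-4), -11) = (-975 + (-693 - 1*717))*(-14 - 63*(-4)) = (-975 + (-693 - 717))*(-14 - 9*(-28)) = (-975 - 1410)*(-14 + 252) = -2385*238 = -567630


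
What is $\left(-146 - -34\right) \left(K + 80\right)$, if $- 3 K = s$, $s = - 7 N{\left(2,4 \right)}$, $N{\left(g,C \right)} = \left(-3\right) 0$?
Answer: $-8960$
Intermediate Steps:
$N{\left(g,C \right)} = 0$
$s = 0$ ($s = \left(-7\right) 0 = 0$)
$K = 0$ ($K = \left(- \frac{1}{3}\right) 0 = 0$)
$\left(-146 - -34\right) \left(K + 80\right) = \left(-146 - -34\right) \left(0 + 80\right) = \left(-146 + 34\right) 80 = \left(-112\right) 80 = -8960$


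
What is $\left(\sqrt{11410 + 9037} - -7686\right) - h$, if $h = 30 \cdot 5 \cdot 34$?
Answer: $2586 + \sqrt{20447} \approx 2729.0$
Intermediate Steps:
$h = 5100$ ($h = 150 \cdot 34 = 5100$)
$\left(\sqrt{11410 + 9037} - -7686\right) - h = \left(\sqrt{11410 + 9037} - -7686\right) - 5100 = \left(\sqrt{20447} + 7686\right) - 5100 = \left(7686 + \sqrt{20447}\right) - 5100 = 2586 + \sqrt{20447}$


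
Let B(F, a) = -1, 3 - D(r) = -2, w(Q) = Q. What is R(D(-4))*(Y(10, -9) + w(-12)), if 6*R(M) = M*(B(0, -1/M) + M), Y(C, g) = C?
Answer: -20/3 ≈ -6.6667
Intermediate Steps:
D(r) = 5 (D(r) = 3 - 1*(-2) = 3 + 2 = 5)
R(M) = M*(-1 + M)/6 (R(M) = (M*(-1 + M))/6 = M*(-1 + M)/6)
R(D(-4))*(Y(10, -9) + w(-12)) = ((⅙)*5*(-1 + 5))*(10 - 12) = ((⅙)*5*4)*(-2) = (10/3)*(-2) = -20/3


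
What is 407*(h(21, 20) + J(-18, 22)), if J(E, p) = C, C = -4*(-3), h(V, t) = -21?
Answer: -3663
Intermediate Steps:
C = 12
J(E, p) = 12
407*(h(21, 20) + J(-18, 22)) = 407*(-21 + 12) = 407*(-9) = -3663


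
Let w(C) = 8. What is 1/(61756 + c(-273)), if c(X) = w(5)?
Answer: 1/61764 ≈ 1.6191e-5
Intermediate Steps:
c(X) = 8
1/(61756 + c(-273)) = 1/(61756 + 8) = 1/61764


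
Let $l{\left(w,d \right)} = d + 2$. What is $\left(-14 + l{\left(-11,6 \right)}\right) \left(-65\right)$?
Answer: $390$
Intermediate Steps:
$l{\left(w,d \right)} = 2 + d$
$\left(-14 + l{\left(-11,6 \right)}\right) \left(-65\right) = \left(-14 + \left(2 + 6\right)\right) \left(-65\right) = \left(-14 + 8\right) \left(-65\right) = \left(-6\right) \left(-65\right) = 390$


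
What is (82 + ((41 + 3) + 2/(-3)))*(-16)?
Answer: -6016/3 ≈ -2005.3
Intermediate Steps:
(82 + ((41 + 3) + 2/(-3)))*(-16) = (82 + (44 + 2*(-⅓)))*(-16) = (82 + (44 - ⅔))*(-16) = (82 + 130/3)*(-16) = (376/3)*(-16) = -6016/3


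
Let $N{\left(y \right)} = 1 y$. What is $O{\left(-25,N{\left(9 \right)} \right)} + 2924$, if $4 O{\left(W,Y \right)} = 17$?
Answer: $\frac{11713}{4} \approx 2928.3$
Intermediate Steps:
$N{\left(y \right)} = y$
$O{\left(W,Y \right)} = \frac{17}{4}$ ($O{\left(W,Y \right)} = \frac{1}{4} \cdot 17 = \frac{17}{4}$)
$O{\left(-25,N{\left(9 \right)} \right)} + 2924 = \frac{17}{4} + 2924 = \frac{11713}{4}$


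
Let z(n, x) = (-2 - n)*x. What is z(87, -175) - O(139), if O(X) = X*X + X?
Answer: -3885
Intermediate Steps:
z(n, x) = x*(-2 - n)
O(X) = X + X**2 (O(X) = X**2 + X = X + X**2)
z(87, -175) - O(139) = -1*(-175)*(2 + 87) - 139*(1 + 139) = -1*(-175)*89 - 139*140 = 15575 - 1*19460 = 15575 - 19460 = -3885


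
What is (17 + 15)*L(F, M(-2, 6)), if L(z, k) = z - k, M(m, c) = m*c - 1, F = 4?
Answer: 544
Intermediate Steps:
M(m, c) = -1 + c*m (M(m, c) = c*m - 1 = -1 + c*m)
(17 + 15)*L(F, M(-2, 6)) = (17 + 15)*(4 - (-1 + 6*(-2))) = 32*(4 - (-1 - 12)) = 32*(4 - 1*(-13)) = 32*(4 + 13) = 32*17 = 544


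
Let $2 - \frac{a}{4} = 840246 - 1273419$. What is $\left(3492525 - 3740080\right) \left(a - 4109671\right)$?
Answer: $588431055905$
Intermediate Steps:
$a = 1732700$ ($a = 8 - 4 \left(840246 - 1273419\right) = 8 - -1732692 = 8 + 1732692 = 1732700$)
$\left(3492525 - 3740080\right) \left(a - 4109671\right) = \left(3492525 - 3740080\right) \left(1732700 - 4109671\right) = \left(-247555\right) \left(-2376971\right) = 588431055905$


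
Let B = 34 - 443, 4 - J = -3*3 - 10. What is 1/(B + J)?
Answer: -1/386 ≈ -0.0025907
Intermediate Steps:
J = 23 (J = 4 - (-3*3 - 10) = 4 - (-9 - 10) = 4 - 1*(-19) = 4 + 19 = 23)
B = -409
1/(B + J) = 1/(-409 + 23) = 1/(-386) = -1/386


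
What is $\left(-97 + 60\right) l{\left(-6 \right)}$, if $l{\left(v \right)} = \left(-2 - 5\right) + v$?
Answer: $481$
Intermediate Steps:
$l{\left(v \right)} = -7 + v$
$\left(-97 + 60\right) l{\left(-6 \right)} = \left(-97 + 60\right) \left(-7 - 6\right) = \left(-37\right) \left(-13\right) = 481$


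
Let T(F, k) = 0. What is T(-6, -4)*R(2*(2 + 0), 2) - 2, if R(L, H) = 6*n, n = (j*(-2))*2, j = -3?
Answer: -2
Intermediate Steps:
n = 12 (n = -3*(-2)*2 = 6*2 = 12)
R(L, H) = 72 (R(L, H) = 6*12 = 72)
T(-6, -4)*R(2*(2 + 0), 2) - 2 = 0*72 - 2 = 0 - 2 = -2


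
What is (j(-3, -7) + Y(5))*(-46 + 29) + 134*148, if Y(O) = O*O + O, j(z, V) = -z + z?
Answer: 19322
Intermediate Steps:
j(z, V) = 0
Y(O) = O + O² (Y(O) = O² + O = O + O²)
(j(-3, -7) + Y(5))*(-46 + 29) + 134*148 = (0 + 5*(1 + 5))*(-46 + 29) + 134*148 = (0 + 5*6)*(-17) + 19832 = (0 + 30)*(-17) + 19832 = 30*(-17) + 19832 = -510 + 19832 = 19322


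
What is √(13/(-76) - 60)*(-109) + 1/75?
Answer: 1/75 - 109*I*√86887/38 ≈ 0.013333 - 845.51*I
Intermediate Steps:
√(13/(-76) - 60)*(-109) + 1/75 = √(13*(-1/76) - 60)*(-109) + 1/75 = √(-13/76 - 60)*(-109) + 1/75 = √(-4573/76)*(-109) + 1/75 = (I*√86887/38)*(-109) + 1/75 = -109*I*√86887/38 + 1/75 = 1/75 - 109*I*√86887/38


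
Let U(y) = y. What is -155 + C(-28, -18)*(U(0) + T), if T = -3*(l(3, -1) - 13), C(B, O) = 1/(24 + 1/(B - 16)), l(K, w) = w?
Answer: -161677/1055 ≈ -153.25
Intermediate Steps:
C(B, O) = 1/(24 + 1/(-16 + B))
T = 42 (T = -3*(-1 - 13) = -3*(-14) = 42)
-155 + C(-28, -18)*(U(0) + T) = -155 + ((-16 - 28)/(-383 + 24*(-28)))*(0 + 42) = -155 + (-44/(-383 - 672))*42 = -155 + (-44/(-1055))*42 = -155 - 1/1055*(-44)*42 = -155 + (44/1055)*42 = -155 + 1848/1055 = -161677/1055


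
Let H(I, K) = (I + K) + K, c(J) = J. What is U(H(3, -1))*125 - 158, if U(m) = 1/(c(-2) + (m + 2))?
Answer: -33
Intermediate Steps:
H(I, K) = I + 2*K
U(m) = 1/m (U(m) = 1/(-2 + (m + 2)) = 1/(-2 + (2 + m)) = 1/m)
U(H(3, -1))*125 - 158 = 125/(3 + 2*(-1)) - 158 = 125/(3 - 2) - 158 = 125/1 - 158 = 1*125 - 158 = 125 - 158 = -33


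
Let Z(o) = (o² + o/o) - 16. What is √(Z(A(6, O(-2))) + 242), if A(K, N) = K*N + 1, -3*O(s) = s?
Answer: 6*√7 ≈ 15.875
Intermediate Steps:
O(s) = -s/3
A(K, N) = 1 + K*N
Z(o) = -15 + o² (Z(o) = (o² + 1) - 16 = (1 + o²) - 16 = -15 + o²)
√(Z(A(6, O(-2))) + 242) = √((-15 + (1 + 6*(-⅓*(-2)))²) + 242) = √((-15 + (1 + 6*(⅔))²) + 242) = √((-15 + (1 + 4)²) + 242) = √((-15 + 5²) + 242) = √((-15 + 25) + 242) = √(10 + 242) = √252 = 6*√7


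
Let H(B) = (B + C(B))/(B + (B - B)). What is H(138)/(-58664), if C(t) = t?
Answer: -1/29332 ≈ -3.4092e-5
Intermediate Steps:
H(B) = 2 (H(B) = (B + B)/(B + (B - B)) = (2*B)/(B + 0) = (2*B)/B = 2)
H(138)/(-58664) = 2/(-58664) = 2*(-1/58664) = -1/29332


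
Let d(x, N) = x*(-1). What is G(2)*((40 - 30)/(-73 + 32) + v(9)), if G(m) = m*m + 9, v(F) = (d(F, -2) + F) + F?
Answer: 4667/41 ≈ 113.83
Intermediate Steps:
d(x, N) = -x
v(F) = F (v(F) = (-F + F) + F = 0 + F = F)
G(m) = 9 + m**2 (G(m) = m**2 + 9 = 9 + m**2)
G(2)*((40 - 30)/(-73 + 32) + v(9)) = (9 + 2**2)*((40 - 30)/(-73 + 32) + 9) = (9 + 4)*(10/(-41) + 9) = 13*(10*(-1/41) + 9) = 13*(-10/41 + 9) = 13*(359/41) = 4667/41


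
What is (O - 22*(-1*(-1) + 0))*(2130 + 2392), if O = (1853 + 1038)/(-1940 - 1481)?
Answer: -353407866/3421 ≈ -1.0331e+5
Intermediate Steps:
O = -2891/3421 (O = 2891/(-3421) = 2891*(-1/3421) = -2891/3421 ≈ -0.84507)
(O - 22*(-1*(-1) + 0))*(2130 + 2392) = (-2891/3421 - 22*(-1*(-1) + 0))*(2130 + 2392) = (-2891/3421 - 22*(1 + 0))*4522 = (-2891/3421 - 22*1)*4522 = (-2891/3421 - 22)*4522 = -78153/3421*4522 = -353407866/3421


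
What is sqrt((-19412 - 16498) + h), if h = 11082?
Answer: 2*I*sqrt(6207) ≈ 157.57*I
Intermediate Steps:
sqrt((-19412 - 16498) + h) = sqrt((-19412 - 16498) + 11082) = sqrt(-35910 + 11082) = sqrt(-24828) = 2*I*sqrt(6207)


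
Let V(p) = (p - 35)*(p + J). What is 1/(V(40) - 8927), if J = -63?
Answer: -1/9042 ≈ -0.00011060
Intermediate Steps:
V(p) = (-63 + p)*(-35 + p) (V(p) = (p - 35)*(p - 63) = (-35 + p)*(-63 + p) = (-63 + p)*(-35 + p))
1/(V(40) - 8927) = 1/((2205 + 40² - 98*40) - 8927) = 1/((2205 + 1600 - 3920) - 8927) = 1/(-115 - 8927) = 1/(-9042) = -1/9042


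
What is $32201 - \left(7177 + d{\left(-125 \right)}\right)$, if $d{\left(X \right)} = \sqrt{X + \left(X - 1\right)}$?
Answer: $25024 - i \sqrt{251} \approx 25024.0 - 15.843 i$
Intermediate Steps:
$d{\left(X \right)} = \sqrt{-1 + 2 X}$ ($d{\left(X \right)} = \sqrt{X + \left(-1 + X\right)} = \sqrt{-1 + 2 X}$)
$32201 - \left(7177 + d{\left(-125 \right)}\right) = 32201 - \left(7177 + \sqrt{-1 + 2 \left(-125\right)}\right) = 32201 - \left(7177 + \sqrt{-1 - 250}\right) = 32201 - \left(7177 + \sqrt{-251}\right) = 32201 - \left(7177 + i \sqrt{251}\right) = 25024 - i \sqrt{251}$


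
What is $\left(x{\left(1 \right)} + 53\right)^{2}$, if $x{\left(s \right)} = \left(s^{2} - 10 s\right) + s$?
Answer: $2025$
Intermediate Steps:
$x{\left(s \right)} = s^{2} - 9 s$
$\left(x{\left(1 \right)} + 53\right)^{2} = \left(1 \left(-9 + 1\right) + 53\right)^{2} = \left(1 \left(-8\right) + 53\right)^{2} = \left(-8 + 53\right)^{2} = 45^{2} = 2025$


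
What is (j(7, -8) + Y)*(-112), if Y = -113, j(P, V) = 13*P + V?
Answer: 3360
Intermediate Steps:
j(P, V) = V + 13*P
(j(7, -8) + Y)*(-112) = ((-8 + 13*7) - 113)*(-112) = ((-8 + 91) - 113)*(-112) = (83 - 113)*(-112) = -30*(-112) = 3360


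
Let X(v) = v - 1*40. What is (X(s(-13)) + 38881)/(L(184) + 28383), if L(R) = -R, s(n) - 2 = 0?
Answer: 38843/28199 ≈ 1.3775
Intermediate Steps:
s(n) = 2 (s(n) = 2 + 0 = 2)
X(v) = -40 + v (X(v) = v - 40 = -40 + v)
(X(s(-13)) + 38881)/(L(184) + 28383) = ((-40 + 2) + 38881)/(-1*184 + 28383) = (-38 + 38881)/(-184 + 28383) = 38843/28199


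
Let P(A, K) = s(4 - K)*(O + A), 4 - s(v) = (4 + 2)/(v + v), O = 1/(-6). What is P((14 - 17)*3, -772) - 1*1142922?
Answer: -5321615387/4656 ≈ -1.1430e+6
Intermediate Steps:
O = -⅙ ≈ -0.16667
s(v) = 4 - 3/v (s(v) = 4 - (4 + 2)/(v + v) = 4 - 6/(2*v) = 4 - 6*1/(2*v) = 4 - 3/v)
P(A, K) = (4 - 3/(4 - K))*(-⅙ + A)
P((14 - 17)*3, -772) - 1*1142922 = (-1 + 6*((14 - 17)*3))*(-13 + 4*(-772))/(6*(-4 - 772)) - 1*1142922 = (⅙)*(-1 + 6*(-3*3))*(-13 - 3088)/(-776) - 1142922 = (⅙)*(-1/776)*(-1 + 6*(-9))*(-3101) - 1142922 = (⅙)*(-1/776)*(-1 - 54)*(-3101) - 1142922 = (⅙)*(-1/776)*(-55)*(-3101) - 1142922 = -170555/4656 - 1142922 = -5321615387/4656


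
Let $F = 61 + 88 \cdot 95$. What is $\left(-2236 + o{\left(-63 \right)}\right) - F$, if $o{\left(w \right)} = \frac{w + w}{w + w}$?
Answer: $-10656$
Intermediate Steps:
$F = 8421$ ($F = 61 + 8360 = 8421$)
$o{\left(w \right)} = 1$ ($o{\left(w \right)} = \frac{2 w}{2 w} = 2 w \frac{1}{2 w} = 1$)
$\left(-2236 + o{\left(-63 \right)}\right) - F = \left(-2236 + 1\right) - 8421 = -2235 - 8421 = -10656$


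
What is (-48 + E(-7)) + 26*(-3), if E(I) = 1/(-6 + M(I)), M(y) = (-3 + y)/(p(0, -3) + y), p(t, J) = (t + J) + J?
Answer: -8581/68 ≈ -126.19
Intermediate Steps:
p(t, J) = t + 2*J (p(t, J) = (J + t) + J = t + 2*J)
M(y) = (-3 + y)/(-6 + y) (M(y) = (-3 + y)/((0 + 2*(-3)) + y) = (-3 + y)/((0 - 6) + y) = (-3 + y)/(-6 + y))
E(I) = 1/(-6 + (-3 + I)/(-6 + I))
(-48 + E(-7)) + 26*(-3) = (-48 + (6 - 1*(-7))/(-33 + 5*(-7))) + 26*(-3) = (-48 + (6 + 7)/(-33 - 35)) - 78 = (-48 + 13/(-68)) - 78 = (-48 - 1/68*13) - 78 = (-48 - 13/68) - 78 = -3277/68 - 78 = -8581/68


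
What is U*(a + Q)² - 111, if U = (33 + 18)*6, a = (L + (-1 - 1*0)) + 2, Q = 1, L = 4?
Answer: 10905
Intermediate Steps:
a = 5 (a = (4 + (-1 - 1*0)) + 2 = (4 + (-1 + 0)) + 2 = (4 - 1) + 2 = 3 + 2 = 5)
U = 306 (U = 51*6 = 306)
U*(a + Q)² - 111 = 306*(5 + 1)² - 111 = 306*6² - 111 = 306*36 - 111 = 11016 - 111 = 10905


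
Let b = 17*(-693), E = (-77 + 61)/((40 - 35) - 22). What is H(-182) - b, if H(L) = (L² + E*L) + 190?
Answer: 763703/17 ≈ 44924.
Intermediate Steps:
E = 16/17 (E = -16/(5 - 22) = -16/(-17) = -16*(-1/17) = 16/17 ≈ 0.94118)
H(L) = 190 + L² + 16*L/17 (H(L) = (L² + 16*L/17) + 190 = 190 + L² + 16*L/17)
b = -11781
H(-182) - b = (190 + (-182)² + (16/17)*(-182)) - 1*(-11781) = (190 + 33124 - 2912/17) + 11781 = 563426/17 + 11781 = 763703/17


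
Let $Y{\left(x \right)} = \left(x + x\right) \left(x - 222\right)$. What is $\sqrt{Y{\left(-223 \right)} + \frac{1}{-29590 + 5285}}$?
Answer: $\frac{3 \sqrt{13026975938605}}{24305} \approx 445.5$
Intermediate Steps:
$Y{\left(x \right)} = 2 x \left(-222 + x\right)$
$\sqrt{Y{\left(-223 \right)} + \frac{1}{-29590 + 5285}} = \sqrt{2 \left(-223\right) \left(-222 - 223\right) + \frac{1}{-29590 + 5285}} = \sqrt{2 \left(-223\right) \left(-445\right) + \frac{1}{-24305}} = \sqrt{198470 - \frac{1}{24305}} = \sqrt{\frac{4823813349}{24305}} = \frac{3 \sqrt{13026975938605}}{24305}$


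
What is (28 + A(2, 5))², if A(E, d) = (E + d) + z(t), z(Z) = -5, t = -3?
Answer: 900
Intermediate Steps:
A(E, d) = -5 + E + d (A(E, d) = (E + d) - 5 = -5 + E + d)
(28 + A(2, 5))² = (28 + (-5 + 2 + 5))² = (28 + 2)² = 30² = 900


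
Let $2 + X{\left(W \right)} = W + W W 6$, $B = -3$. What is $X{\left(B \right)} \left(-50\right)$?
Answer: $-2450$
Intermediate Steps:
$X{\left(W \right)} = -2 + W + 6 W^{2}$ ($X{\left(W \right)} = -2 + \left(W + W W 6\right) = -2 + \left(W + W^{2} \cdot 6\right) = -2 + \left(W + 6 W^{2}\right) = -2 + W + 6 W^{2}$)
$X{\left(B \right)} \left(-50\right) = \left(-2 - 3 + 6 \left(-3\right)^{2}\right) \left(-50\right) = \left(-2 - 3 + 6 \cdot 9\right) \left(-50\right) = \left(-2 - 3 + 54\right) \left(-50\right) = 49 \left(-50\right) = -2450$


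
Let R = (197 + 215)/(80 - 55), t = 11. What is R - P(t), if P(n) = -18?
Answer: 862/25 ≈ 34.480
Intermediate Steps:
R = 412/25 ≈ 16.480
R - P(t) = 412/25 - 1*(-18) = 412/25 + 18 = 862/25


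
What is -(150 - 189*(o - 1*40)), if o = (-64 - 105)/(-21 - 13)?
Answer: -230199/34 ≈ -6770.6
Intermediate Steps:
o = 169/34 (o = -169/(-34) = -169*(-1/34) = 169/34 ≈ 4.9706)
-(150 - 189*(o - 1*40)) = -(150 - 189*(169/34 - 1*40)) = -(150 - 189*(169/34 - 40)) = -(150 - 189*(-1191/34)) = -(150 + 225099/34) = -1*230199/34 = -230199/34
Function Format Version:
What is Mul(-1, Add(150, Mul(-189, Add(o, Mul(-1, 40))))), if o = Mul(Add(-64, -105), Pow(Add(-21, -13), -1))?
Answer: Rational(-230199, 34) ≈ -6770.6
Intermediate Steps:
o = Rational(169, 34) (o = Mul(-169, Pow(-34, -1)) = Mul(-169, Rational(-1, 34)) = Rational(169, 34) ≈ 4.9706)
Mul(-1, Add(150, Mul(-189, Add(o, Mul(-1, 40))))) = Mul(-1, Add(150, Mul(-189, Add(Rational(169, 34), Mul(-1, 40))))) = Mul(-1, Add(150, Mul(-189, Add(Rational(169, 34), -40)))) = Mul(-1, Add(150, Mul(-189, Rational(-1191, 34)))) = Mul(-1, Add(150, Rational(225099, 34))) = Mul(-1, Rational(230199, 34)) = Rational(-230199, 34)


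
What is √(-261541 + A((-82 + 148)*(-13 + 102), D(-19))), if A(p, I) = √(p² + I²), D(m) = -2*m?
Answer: √(-261541 + 2*√8626330) ≈ 505.64*I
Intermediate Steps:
A(p, I) = √(I² + p²)
√(-261541 + A((-82 + 148)*(-13 + 102), D(-19))) = √(-261541 + √((-2*(-19))² + ((-82 + 148)*(-13 + 102))²)) = √(-261541 + √(38² + (66*89)²)) = √(-261541 + √(1444 + 5874²)) = √(-261541 + √(1444 + 34503876)) = √(-261541 + √34505320) = √(-261541 + 2*√8626330)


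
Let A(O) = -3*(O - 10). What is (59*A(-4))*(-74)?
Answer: -183372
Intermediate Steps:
A(O) = 30 - 3*O (A(O) = -3*(-10 + O) = 30 - 3*O)
(59*A(-4))*(-74) = (59*(30 - 3*(-4)))*(-74) = (59*(30 + 12))*(-74) = (59*42)*(-74) = 2478*(-74) = -183372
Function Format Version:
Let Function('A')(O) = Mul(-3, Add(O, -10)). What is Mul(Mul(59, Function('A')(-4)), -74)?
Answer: -183372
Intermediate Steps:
Function('A')(O) = Add(30, Mul(-3, O)) (Function('A')(O) = Mul(-3, Add(-10, O)) = Add(30, Mul(-3, O)))
Mul(Mul(59, Function('A')(-4)), -74) = Mul(Mul(59, Add(30, Mul(-3, -4))), -74) = Mul(Mul(59, Add(30, 12)), -74) = Mul(Mul(59, 42), -74) = Mul(2478, -74) = -183372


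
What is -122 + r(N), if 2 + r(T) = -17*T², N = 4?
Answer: -396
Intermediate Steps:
r(T) = -2 - 17*T²
-122 + r(N) = -122 + (-2 - 17*4²) = -122 + (-2 - 17*16) = -122 + (-2 - 272) = -122 - 274 = -396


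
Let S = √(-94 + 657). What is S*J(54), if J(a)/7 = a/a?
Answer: 7*√563 ≈ 166.09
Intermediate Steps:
J(a) = 7 (J(a) = 7*(a/a) = 7*1 = 7)
S = √563 ≈ 23.728
S*J(54) = √563*7 = 7*√563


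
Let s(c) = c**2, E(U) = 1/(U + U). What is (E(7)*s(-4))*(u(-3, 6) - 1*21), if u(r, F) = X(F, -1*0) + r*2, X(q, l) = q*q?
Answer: 72/7 ≈ 10.286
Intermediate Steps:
X(q, l) = q**2
E(U) = 1/(2*U)
u(r, F) = F**2 + 2*r (u(r, F) = F**2 + r*2 = F**2 + 2*r)
(E(7)*s(-4))*(u(-3, 6) - 1*21) = (((1/2)/7)*(-4)**2)*((6**2 + 2*(-3)) - 1*21) = (((1/2)*(1/7))*16)*((36 - 6) - 21) = ((1/14)*16)*(30 - 21) = (8/7)*9 = 72/7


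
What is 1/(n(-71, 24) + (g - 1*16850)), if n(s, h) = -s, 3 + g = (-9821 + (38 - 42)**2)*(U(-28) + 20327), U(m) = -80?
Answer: -1/198538617 ≈ -5.0368e-9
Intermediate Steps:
g = -198521838 (g = -3 + (-9821 + (38 - 42)**2)*(-80 + 20327) = -3 + (-9821 + (-4)**2)*20247 = -3 + (-9821 + 16)*20247 = -3 - 9805*20247 = -3 - 198521835 = -198521838)
1/(n(-71, 24) + (g - 1*16850)) = 1/(-1*(-71) + (-198521838 - 1*16850)) = 1/(71 + (-198521838 - 16850)) = 1/(71 - 198538688) = 1/(-198538617) = -1/198538617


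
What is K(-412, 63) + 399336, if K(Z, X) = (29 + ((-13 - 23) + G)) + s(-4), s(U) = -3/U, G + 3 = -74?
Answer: 1597011/4 ≈ 3.9925e+5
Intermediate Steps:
G = -77 (G = -3 - 74 = -77)
K(Z, X) = -333/4 (K(Z, X) = (29 + ((-13 - 23) - 77)) - 3/(-4) = (29 + (-36 - 77)) - 3*(-¼) = (29 - 113) + ¾ = -84 + ¾ = -333/4)
K(-412, 63) + 399336 = -333/4 + 399336 = 1597011/4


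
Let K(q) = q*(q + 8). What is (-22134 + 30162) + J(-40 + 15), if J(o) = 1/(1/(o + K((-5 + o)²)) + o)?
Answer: 164006197297/20429374 ≈ 8028.0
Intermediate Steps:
K(q) = q*(8 + q)
J(o) = 1/(o + 1/(o + (-5 + o)²*(8 + (-5 + o)²))) (J(o) = 1/(1/(o + (-5 + o)²*(8 + (-5 + o)²)) + o) = 1/(o + 1/(o + (-5 + o)²*(8 + (-5 + o)²))))
(-22134 + 30162) + J(-40 + 15) = (-22134 + 30162) + ((-40 + 15) + (-5 + (-40 + 15))²*(8 + (-5 + (-40 + 15))²))/(1 + (-40 + 15)² + (-40 + 15)*(-5 + (-40 + 15))²*(8 + (-5 + (-40 + 15))²)) = 8028 + (-25 + (-5 - 25)²*(8 + (-5 - 25)²))/(1 + (-25)² - 25*(-5 - 25)²*(8 + (-5 - 25)²)) = 8028 + (-25 + (-30)²*(8 + (-30)²))/(1 + 625 - 25*(-30)²*(8 + (-30)²)) = 8028 + (-25 + 900*(8 + 900))/(1 + 625 - 25*900*(8 + 900)) = 8028 + (-25 + 900*908)/(1 + 625 - 25*900*908) = 8028 + (-25 + 817200)/(1 + 625 - 20430000) = 8028 + 817175/(-20429374) = 8028 - 1/20429374*817175 = 8028 - 817175/20429374 = 164006197297/20429374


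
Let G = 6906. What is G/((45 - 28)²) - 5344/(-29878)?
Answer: 103940942/4317371 ≈ 24.075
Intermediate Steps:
G/((45 - 28)²) - 5344/(-29878) = 6906/((45 - 28)²) - 5344/(-29878) = 6906/(17²) - 5344*(-1/29878) = 6906/289 + 2672/14939 = 103940942/4317371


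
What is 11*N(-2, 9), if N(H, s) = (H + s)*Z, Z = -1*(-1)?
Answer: 77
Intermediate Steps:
Z = 1
N(H, s) = H + s (N(H, s) = (H + s)*1 = H + s)
11*N(-2, 9) = 11*(-2 + 9) = 11*7 = 77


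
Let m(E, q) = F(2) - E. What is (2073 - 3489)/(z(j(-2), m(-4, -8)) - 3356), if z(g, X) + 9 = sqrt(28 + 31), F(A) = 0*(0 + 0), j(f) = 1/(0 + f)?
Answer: 2382420/5661583 + 708*sqrt(59)/5661583 ≈ 0.42177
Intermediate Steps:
j(f) = 1/f
F(A) = 0 (F(A) = 0*0 = 0)
m(E, q) = -E (m(E, q) = 0 - E = -E)
z(g, X) = -9 + sqrt(59) (z(g, X) = -9 + sqrt(28 + 31) = -9 + sqrt(59))
(2073 - 3489)/(z(j(-2), m(-4, -8)) - 3356) = (2073 - 3489)/((-9 + sqrt(59)) - 3356) = -1416/(-3365 + sqrt(59))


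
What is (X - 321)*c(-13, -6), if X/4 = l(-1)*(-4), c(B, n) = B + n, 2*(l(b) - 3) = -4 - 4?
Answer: 5795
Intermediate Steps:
l(b) = -1 (l(b) = 3 + (-4 - 4)/2 = 3 + (½)*(-8) = 3 - 4 = -1)
X = 16 (X = 4*(-1*(-4)) = 4*4 = 16)
(X - 321)*c(-13, -6) = (16 - 321)*(-13 - 6) = -305*(-19) = 5795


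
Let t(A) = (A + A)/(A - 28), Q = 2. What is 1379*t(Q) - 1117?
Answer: -17279/13 ≈ -1329.2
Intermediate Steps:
t(A) = 2*A/(-28 + A) (t(A) = (2*A)/(-28 + A) = 2*A/(-28 + A))
1379*t(Q) - 1117 = 1379*(2*2/(-28 + 2)) - 1117 = 1379*(2*2/(-26)) - 1117 = 1379*(2*2*(-1/26)) - 1117 = 1379*(-2/13) - 1117 = -2758/13 - 1117 = -17279/13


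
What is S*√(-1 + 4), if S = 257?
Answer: 257*√3 ≈ 445.14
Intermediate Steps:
S*√(-1 + 4) = 257*√(-1 + 4) = 257*√3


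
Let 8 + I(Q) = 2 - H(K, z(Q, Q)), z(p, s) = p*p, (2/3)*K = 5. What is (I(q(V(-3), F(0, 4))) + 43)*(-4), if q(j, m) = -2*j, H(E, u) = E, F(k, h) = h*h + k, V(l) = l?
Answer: -118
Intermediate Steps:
K = 15/2 (K = (3/2)*5 = 15/2 ≈ 7.5000)
z(p, s) = p**2
F(k, h) = k + h**2 (F(k, h) = h**2 + k = k + h**2)
I(Q) = -27/2 (I(Q) = -8 + (2 - 1*15/2) = -8 + (2 - 15/2) = -8 - 11/2 = -27/2)
(I(q(V(-3), F(0, 4))) + 43)*(-4) = (-27/2 + 43)*(-4) = (59/2)*(-4) = -118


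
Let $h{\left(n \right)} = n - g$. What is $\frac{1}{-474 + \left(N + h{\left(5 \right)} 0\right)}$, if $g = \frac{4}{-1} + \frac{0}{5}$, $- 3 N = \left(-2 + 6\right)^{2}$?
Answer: $- \frac{3}{1438} \approx -0.0020862$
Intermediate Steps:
$N = - \frac{16}{3}$ ($N = - \frac{\left(-2 + 6\right)^{2}}{3} = - \frac{4^{2}}{3} = \left(- \frac{1}{3}\right) 16 = - \frac{16}{3} \approx -5.3333$)
$g = -4$ ($g = 4 \left(-1\right) + 0 \cdot \frac{1}{5} = -4 + 0 = -4$)
$h{\left(n \right)} = 4 + n$ ($h{\left(n \right)} = n - -4 = n + 4 = 4 + n$)
$\frac{1}{-474 + \left(N + h{\left(5 \right)} 0\right)} = \frac{1}{-474 - \left(\frac{16}{3} - \left(4 + 5\right) 0\right)} = \frac{1}{-474 + \left(- \frac{16}{3} + 9 \cdot 0\right)} = \frac{1}{-474 + \left(- \frac{16}{3} + 0\right)} = \frac{1}{-474 - \frac{16}{3}} = \frac{1}{- \frac{1438}{3}} = - \frac{3}{1438}$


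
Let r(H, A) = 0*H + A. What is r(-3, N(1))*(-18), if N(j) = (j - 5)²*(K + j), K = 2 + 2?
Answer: -1440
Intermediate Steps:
K = 4
N(j) = (-5 + j)²*(4 + j) (N(j) = (j - 5)²*(4 + j) = (-5 + j)²*(4 + j))
r(H, A) = A (r(H, A) = 0 + A = A)
r(-3, N(1))*(-18) = ((-5 + 1)²*(4 + 1))*(-18) = ((-4)²*5)*(-18) = (16*5)*(-18) = 80*(-18) = -1440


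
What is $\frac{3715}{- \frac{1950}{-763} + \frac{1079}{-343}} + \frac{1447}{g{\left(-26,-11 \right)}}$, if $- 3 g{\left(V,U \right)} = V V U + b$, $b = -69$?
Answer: $- \frac{1042293984224}{165567805} \approx -6295.3$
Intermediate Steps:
$g{\left(V,U \right)} = 23 - \frac{U V^{2}}{3}$ ($g{\left(V,U \right)} = - \frac{V V U - 69}{3} = - \frac{V^{2} U - 69}{3} = - \frac{U V^{2} - 69}{3} = - \frac{-69 + U V^{2}}{3} = 23 - \frac{U V^{2}}{3}$)
$\frac{3715}{- \frac{1950}{-763} + \frac{1079}{-343}} + \frac{1447}{g{\left(-26,-11 \right)}} = \frac{3715}{- \frac{1950}{-763} + \frac{1079}{-343}} + \frac{1447}{23 - - \frac{11 \left(-26\right)^{2}}{3}} = \frac{3715}{\left(-1950\right) \left(- \frac{1}{763}\right) + 1079 \left(- \frac{1}{343}\right)} + \frac{1447}{23 - \left(- \frac{11}{3}\right) 676} = \frac{3715}{\frac{1950}{763} - \frac{1079}{343}} + \frac{1447}{23 + \frac{7436}{3}} = \frac{3715}{- \frac{22061}{37387}} + \frac{1447}{\frac{7505}{3}} = 3715 \left(- \frac{37387}{22061}\right) + 1447 \cdot \frac{3}{7505} = - \frac{138892705}{22061} + \frac{4341}{7505} = - \frac{1042293984224}{165567805}$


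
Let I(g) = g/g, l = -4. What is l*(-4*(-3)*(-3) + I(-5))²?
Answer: -4900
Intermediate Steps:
I(g) = 1
l*(-4*(-3)*(-3) + I(-5))² = -4*(-4*(-3)*(-3) + 1)² = -4*(12*(-3) + 1)² = -4*(-36 + 1)² = -4*(-35)² = -4*1225 = -4900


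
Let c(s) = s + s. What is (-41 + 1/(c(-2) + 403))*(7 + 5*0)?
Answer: -16358/57 ≈ -286.98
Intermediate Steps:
c(s) = 2*s
(-41 + 1/(c(-2) + 403))*(7 + 5*0) = (-41 + 1/(2*(-2) + 403))*(7 + 5*0) = (-41 + 1/(-4 + 403))*(7 + 0) = (-41 + 1/399)*7 = -16358/399*7 = -16358/57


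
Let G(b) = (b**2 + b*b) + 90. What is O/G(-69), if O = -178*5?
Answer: -5/54 ≈ -0.092593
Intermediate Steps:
O = -890
G(b) = 90 + 2*b**2 (G(b) = (b**2 + b**2) + 90 = 2*b**2 + 90 = 90 + 2*b**2)
O/G(-69) = -890/(90 + 2*(-69)**2) = -890/(90 + 2*4761) = -890/(90 + 9522) = -890/9612 = -890*1/9612 = -5/54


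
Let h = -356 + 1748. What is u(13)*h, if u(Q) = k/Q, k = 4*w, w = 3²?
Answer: 50112/13 ≈ 3854.8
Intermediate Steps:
w = 9
h = 1392
k = 36 (k = 4*9 = 36)
u(Q) = 36/Q
u(13)*h = (36/13)*1392 = 50112/13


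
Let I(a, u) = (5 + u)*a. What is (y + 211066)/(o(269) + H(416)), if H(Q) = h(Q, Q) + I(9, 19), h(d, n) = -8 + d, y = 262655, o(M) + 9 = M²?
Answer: 473721/72976 ≈ 6.4915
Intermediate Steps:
o(M) = -9 + M²
I(a, u) = a*(5 + u)
H(Q) = 208 + Q (H(Q) = (-8 + Q) + 9*(5 + 19) = (-8 + Q) + 9*24 = (-8 + Q) + 216 = 208 + Q)
(y + 211066)/(o(269) + H(416)) = (262655 + 211066)/((-9 + 269²) + (208 + 416)) = 473721/((-9 + 72361) + 624) = 473721/(72352 + 624) = 473721/72976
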